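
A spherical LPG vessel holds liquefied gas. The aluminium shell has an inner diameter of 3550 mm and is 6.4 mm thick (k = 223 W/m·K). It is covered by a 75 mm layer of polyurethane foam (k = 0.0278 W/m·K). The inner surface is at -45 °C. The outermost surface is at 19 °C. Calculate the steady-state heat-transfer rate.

Q ≈ 986 W

Radial (spherical) resistances in series:
R_aluminium shell = (1/1.775 − 1/1.7814)/(4π×223) = 7.223×10^-7 K/W
R_polyurethane foam = (1/1.7814 − 1/1.8564)/(4π×0.0278) = 0.06492 K/W
R_total = 0.06492 K/W
Q = ΔT/R_total = 64/0.06492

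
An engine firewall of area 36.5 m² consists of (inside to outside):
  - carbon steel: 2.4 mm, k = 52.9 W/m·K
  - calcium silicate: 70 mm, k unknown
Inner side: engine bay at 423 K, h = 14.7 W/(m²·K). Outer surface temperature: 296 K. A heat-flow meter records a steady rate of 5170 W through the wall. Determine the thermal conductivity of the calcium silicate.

k ≈ 0.0845 W/(m·K)

Thermal resistances in series:
R_inner film = 1/(h_i·A) = 1/(14.7×36.5) = 0.001864 K/W
R_carbon steel = L/(kA) = 0.0024/(52.9×36.5) = 1.243×10^-6 K/W
Sum of known resistances R_other = 0.001865 K/W
Total R = ΔT/Q = 127/5170 = 0.02456 K/W
R_calcium silicate = R_total − R_other = 0.0227 K/W
k = L/(R·A) = 0.07/(0.0227×36.5)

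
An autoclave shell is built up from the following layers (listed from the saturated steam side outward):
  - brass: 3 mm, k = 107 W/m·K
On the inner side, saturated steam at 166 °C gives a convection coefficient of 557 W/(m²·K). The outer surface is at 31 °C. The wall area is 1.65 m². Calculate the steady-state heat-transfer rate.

Q ≈ 122000 W

Using the resistance-network approach (series):
R_inner film = 1/(h_i·A) = 1/(557×1.65) = 0.001088 K/W
R_brass = L/(kA) = 0.003/(107×1.65) = 1.699×10^-5 K/W
R_total = 0.001105 K/W
Q = ΔT / R_total = 135 / 0.001105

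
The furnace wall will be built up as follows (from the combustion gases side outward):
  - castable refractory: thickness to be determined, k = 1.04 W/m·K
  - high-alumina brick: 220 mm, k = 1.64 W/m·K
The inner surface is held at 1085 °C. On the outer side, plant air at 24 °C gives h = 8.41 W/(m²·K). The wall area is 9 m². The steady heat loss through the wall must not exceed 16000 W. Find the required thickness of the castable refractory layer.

L ≈ 358 mm

Series thermal resistances:
R_high-alumina brick = L/(kA) = 0.22/(1.64×9) = 0.01491 K/W
R_outer film = 1/(h_o·A) = 1/(8.41×9) = 0.01321 K/W
Sum of the known resistances R_other = 0.02812 K/W
Required total resistance R_tot = ΔT/Q_allow = 1061/16000 = 0.06631 K/W
R_castable refractory = R_tot − R_other = 0.0382 K/W
L = R·k·A = 0.0382×1.04×9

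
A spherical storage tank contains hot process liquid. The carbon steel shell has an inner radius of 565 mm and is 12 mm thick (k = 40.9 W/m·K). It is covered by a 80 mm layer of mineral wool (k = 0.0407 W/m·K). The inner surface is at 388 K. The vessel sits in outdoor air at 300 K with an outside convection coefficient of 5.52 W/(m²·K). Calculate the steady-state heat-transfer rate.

Q ≈ 197 W

Each spherical layer contributes R = (1/r_i − 1/r_o)/(4πk):
R_carbon steel shell = (1/0.565 − 1/0.577)/(4π×40.9) = 7.162×10^-5 K/W
R_mineral wool = (1/0.577 − 1/0.657)/(4π×0.0407) = 0.4126 K/W
R_outer film = 1/(h·4πr_o²) = 1/(5.52×4π×0.657²) = 0.0334 K/W
R_total = 0.4461 K/W
Q = ΔT/R_total = 88/0.4461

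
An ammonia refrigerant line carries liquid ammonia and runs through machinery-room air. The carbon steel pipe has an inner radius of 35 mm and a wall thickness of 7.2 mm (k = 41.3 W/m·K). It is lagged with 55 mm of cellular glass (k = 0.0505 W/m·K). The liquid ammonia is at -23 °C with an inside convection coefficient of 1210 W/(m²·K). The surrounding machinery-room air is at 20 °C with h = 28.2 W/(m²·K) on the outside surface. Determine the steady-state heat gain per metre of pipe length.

Per-layer cylindrical resistances, series-summed:
R_inner film = 1/(h_i·2πr₁L) = 1/(1210×2π×0.035×1) = 0.003758 K/W
R_carbon steel pipe wall = ln(42.2/35)/(2π×41.3×1) = 7.209×10^-4 K/W
R_cellular glass = ln(97.2/42.2)/(2π×0.0505×1) = 2.63 K/W
R_outer film = 1/(h_o·2πr_oL) = 1/(28.2×2π×0.0972×1) = 0.05806 K/W
R_total = 2.692 K/W
Q = ΔT/R_total = 43/2.692

q′ ≈ 16 W/m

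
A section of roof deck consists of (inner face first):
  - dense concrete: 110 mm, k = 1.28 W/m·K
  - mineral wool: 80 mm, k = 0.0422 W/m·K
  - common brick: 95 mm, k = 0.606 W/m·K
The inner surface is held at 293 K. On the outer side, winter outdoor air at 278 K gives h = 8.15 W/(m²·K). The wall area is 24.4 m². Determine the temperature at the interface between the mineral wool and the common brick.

T ≈ 280 K

Using the resistance-network approach (series):
R_dense concrete = L/(kA) = 0.11/(1.28×24.4) = 0.003522 K/W
R_mineral wool = L/(kA) = 0.08/(0.0422×24.4) = 0.07769 K/W
R_common brick = L/(kA) = 0.095/(0.606×24.4) = 0.006425 K/W
R_outer film = 1/(h_o·A) = 1/(8.15×24.4) = 0.005029 K/W
R_total = 0.09267 K/W;  Q = ΔT/R_total = 15/0.09267 = 161.9 W
T_interface = T_inner − Q·ΣR(inner→interface) = 293 − 162×0.08122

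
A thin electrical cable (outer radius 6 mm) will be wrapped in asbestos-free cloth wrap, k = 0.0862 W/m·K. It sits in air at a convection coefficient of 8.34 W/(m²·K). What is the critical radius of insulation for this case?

For a cylinder r_cr = k/h = 0.0862/8.34
r_cr = 10.3 mm; since the bare radius (6 mm) is below r_cr, adding a thin layer of insulation will *increase* heat loss.

r_cr ≈ 10.3 mm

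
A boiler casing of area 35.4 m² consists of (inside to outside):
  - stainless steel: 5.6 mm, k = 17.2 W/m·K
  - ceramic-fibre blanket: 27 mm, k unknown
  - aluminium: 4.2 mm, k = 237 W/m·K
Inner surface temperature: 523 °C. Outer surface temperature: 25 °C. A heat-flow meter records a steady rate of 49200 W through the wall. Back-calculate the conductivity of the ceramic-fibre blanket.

k ≈ 0.0754 W/(m·K)

Series thermal resistances:
R_stainless steel = L/(kA) = 0.0056/(17.2×35.4) = 9.197×10^-6 K/W
R_aluminium = L/(kA) = 0.0042/(237×35.4) = 5.006×10^-7 K/W
Sum of known resistances R_other = 9.698×10^-6 K/W
Total R = ΔT/Q = 498/49200 = 0.01012 K/W
R_ceramic-fibre blanket = R_total − R_other = 0.01011 K/W
k = L/(R·A) = 0.027/(0.01011×35.4)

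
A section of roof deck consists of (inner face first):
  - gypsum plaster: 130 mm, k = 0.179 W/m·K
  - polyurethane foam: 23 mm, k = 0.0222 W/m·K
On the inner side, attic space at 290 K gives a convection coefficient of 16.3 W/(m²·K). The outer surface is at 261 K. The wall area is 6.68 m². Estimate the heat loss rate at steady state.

Model the wall as resistances in series:
R_inner film = 1/(h_i·A) = 1/(16.3×6.68) = 0.009184 K/W
R_gypsum plaster = L/(kA) = 0.13/(0.179×6.68) = 0.1087 K/W
R_polyurethane foam = L/(kA) = 0.023/(0.0222×6.68) = 0.1551 K/W
R_total = 0.273 K/W
Q = ΔT / R_total = 29 / 0.273

Q ≈ 106 W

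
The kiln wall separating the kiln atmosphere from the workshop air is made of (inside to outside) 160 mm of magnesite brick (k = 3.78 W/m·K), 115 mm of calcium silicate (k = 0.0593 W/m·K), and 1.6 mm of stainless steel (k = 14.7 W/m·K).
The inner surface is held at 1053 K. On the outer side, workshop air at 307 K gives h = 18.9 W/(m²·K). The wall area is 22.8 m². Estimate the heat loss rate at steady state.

Q ≈ 8360 W

Series thermal resistances:
R_magnesite brick = L/(kA) = 0.16/(3.78×22.8) = 0.001856 K/W
R_calcium silicate = L/(kA) = 0.115/(0.0593×22.8) = 0.08506 K/W
R_stainless steel = L/(kA) = 0.0016/(14.7×22.8) = 4.774×10^-6 K/W
R_outer film = 1/(h_o·A) = 1/(18.9×22.8) = 0.002321 K/W
R_total = 0.08924 K/W
Q = ΔT / R_total = 746 / 0.08924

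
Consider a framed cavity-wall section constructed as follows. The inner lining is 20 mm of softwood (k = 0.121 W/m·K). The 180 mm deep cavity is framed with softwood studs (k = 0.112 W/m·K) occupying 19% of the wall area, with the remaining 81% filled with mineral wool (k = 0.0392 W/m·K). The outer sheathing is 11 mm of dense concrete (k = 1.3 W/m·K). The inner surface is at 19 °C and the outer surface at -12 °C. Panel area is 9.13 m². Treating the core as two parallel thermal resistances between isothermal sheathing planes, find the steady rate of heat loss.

Sheathing layers in series; stud and cavity paths in parallel between them.
R_inner = 0.02/(0.121×9.13) = 0.0181 K/W
R_stud  = 0.18/(0.112×0.19×9.13) = 0.9265 K/W
R_cav   = 0.18/(0.0392×0.81×9.13) = 0.6209 K/W
1/R_core = 1/R_stud + 1/R_cav → R_core = 0.3718 K/W
R_outer = 0.011/(1.3×9.13) = 9.268×10^-4 K/W
R_total = 0.3908 K/W
Q = ΔT/R_total = 31/0.3908

Q ≈ 79.3 W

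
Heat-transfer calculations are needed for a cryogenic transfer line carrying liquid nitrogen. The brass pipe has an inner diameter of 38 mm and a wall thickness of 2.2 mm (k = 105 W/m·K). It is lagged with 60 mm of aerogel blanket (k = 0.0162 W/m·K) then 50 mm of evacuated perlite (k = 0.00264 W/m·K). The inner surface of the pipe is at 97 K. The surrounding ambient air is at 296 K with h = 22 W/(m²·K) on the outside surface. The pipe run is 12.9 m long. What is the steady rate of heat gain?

Q ≈ 60.9 W

Treating each annulus and film as a series resistance:
R_brass pipe wall = ln(21.2/19)/(2π×105×12.9) = 1.287×10^-5 K/W
R_aerogel blanket = ln(81.2/21.2)/(2π×0.0162×12.9) = 1.023 K/W
R_evacuated perlite = ln(131.2/81.2)/(2π×0.00264×12.9) = 2.242 K/W
R_outer film = 1/(h_o·2πr_oL) = 1/(22×2π×0.1312×12.9) = 0.004274 K/W
R_total = 3.269 K/W
Q = ΔT/R_total = 199/3.269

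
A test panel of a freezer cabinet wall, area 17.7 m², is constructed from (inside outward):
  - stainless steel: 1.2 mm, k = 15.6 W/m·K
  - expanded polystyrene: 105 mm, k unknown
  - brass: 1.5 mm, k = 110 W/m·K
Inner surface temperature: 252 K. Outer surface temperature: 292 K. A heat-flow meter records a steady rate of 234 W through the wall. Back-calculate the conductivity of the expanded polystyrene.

Treating each layer as a thermal resistance in series:
R_stainless steel = L/(kA) = 0.0012/(15.6×17.7) = 4.346×10^-6 K/W
R_brass = L/(kA) = 0.0015/(110×17.7) = 7.704×10^-7 K/W
Sum of known resistances R_other = 5.116×10^-6 K/W
Total R = ΔT/Q = 40/234 = 0.1709 K/W
R_expanded polystyrene = R_total − R_other = 0.1709 K/W
k = L/(R·A) = 0.105/(0.1709×17.7)

k ≈ 0.0347 W/(m·K)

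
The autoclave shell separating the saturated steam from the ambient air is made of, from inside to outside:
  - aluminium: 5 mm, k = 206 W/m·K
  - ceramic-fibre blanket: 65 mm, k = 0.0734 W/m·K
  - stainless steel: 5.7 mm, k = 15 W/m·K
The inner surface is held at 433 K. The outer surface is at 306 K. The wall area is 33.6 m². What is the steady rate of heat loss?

Using the resistance-network approach (series):
R_aluminium = L/(kA) = 0.005/(206×33.6) = 7.224×10^-7 K/W
R_ceramic-fibre blanket = L/(kA) = 0.065/(0.0734×33.6) = 0.02636 K/W
R_stainless steel = L/(kA) = 0.0057/(15×33.6) = 1.131×10^-5 K/W
R_total = 0.02637 K/W
Q = ΔT / R_total = 127 / 0.02637

Q ≈ 4820 W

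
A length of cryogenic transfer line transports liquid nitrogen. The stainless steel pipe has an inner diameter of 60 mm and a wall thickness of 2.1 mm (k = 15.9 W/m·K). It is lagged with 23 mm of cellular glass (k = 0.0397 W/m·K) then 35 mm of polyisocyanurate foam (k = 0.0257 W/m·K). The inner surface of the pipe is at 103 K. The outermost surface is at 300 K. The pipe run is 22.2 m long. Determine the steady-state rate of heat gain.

Per-layer cylindrical resistances, series-summed:
R_stainless steel pipe wall = ln(32.1/30)/(2π×15.9×22.2) = 3.051×10^-5 K/W
R_cellular glass = ln(55.1/32.1)/(2π×0.0397×22.2) = 0.09757 K/W
R_polyisocyanurate foam = ln(90.1/55.1)/(2π×0.0257×22.2) = 0.1372 K/W
R_total = 0.2348 K/W
Q = ΔT/R_total = 197/0.2348

Q ≈ 839 W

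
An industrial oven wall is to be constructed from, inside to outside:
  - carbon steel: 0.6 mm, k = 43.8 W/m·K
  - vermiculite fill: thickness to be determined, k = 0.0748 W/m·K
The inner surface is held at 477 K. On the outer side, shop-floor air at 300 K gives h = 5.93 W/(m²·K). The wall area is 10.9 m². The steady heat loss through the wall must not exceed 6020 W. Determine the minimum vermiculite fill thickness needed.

Series thermal resistances:
R_carbon steel = L/(kA) = 0.0006/(43.8×10.9) = 1.257×10^-6 K/W
R_outer film = 1/(h_o·A) = 1/(5.93×10.9) = 0.01547 K/W
Sum of the known resistances R_other = 0.01547 K/W
Required total resistance R_tot = ΔT/Q_allow = 177/6020 = 0.0294 K/W
R_vermiculite fill = R_tot − R_other = 0.01393 K/W
L = R·k·A = 0.01393×0.0748×10.9

L ≈ 11.4 mm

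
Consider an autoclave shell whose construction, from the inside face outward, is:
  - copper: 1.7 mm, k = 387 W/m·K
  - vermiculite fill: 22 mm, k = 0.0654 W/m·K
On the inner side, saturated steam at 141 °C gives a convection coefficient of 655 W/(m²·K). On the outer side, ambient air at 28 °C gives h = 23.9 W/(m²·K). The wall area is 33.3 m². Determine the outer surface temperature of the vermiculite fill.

T ≈ 40.4 °C

Treating each layer as a thermal resistance in series:
R_inner film = 1/(h_i·A) = 1/(655×33.3) = 4.585×10^-5 K/W
R_copper = L/(kA) = 0.0017/(387×33.3) = 1.319×10^-7 K/W
R_vermiculite fill = L/(kA) = 0.022/(0.0654×33.3) = 0.0101 K/W
R_outer film = 1/(h_o·A) = 1/(23.9×33.3) = 0.001256 K/W
R_total = 0.0114 K/W;  Q = ΔT/R_total = 113/0.0114 = 9909 W
T_interface = T_inner − Q·ΣR(inner→interface) = 141 − 9910×0.01015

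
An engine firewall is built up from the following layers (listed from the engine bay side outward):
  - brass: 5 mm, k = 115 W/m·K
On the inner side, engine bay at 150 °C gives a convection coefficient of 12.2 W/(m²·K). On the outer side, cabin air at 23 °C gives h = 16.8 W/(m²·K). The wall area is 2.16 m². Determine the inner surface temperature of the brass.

Series thermal resistances:
R_inner film = 1/(h_i·A) = 1/(12.2×2.16) = 0.03795 K/W
R_brass = L/(kA) = 0.005/(115×2.16) = 2.013×10^-5 K/W
R_outer film = 1/(h_o·A) = 1/(16.8×2.16) = 0.02756 K/W
R_total = 0.06553 K/W;  Q = ΔT/R_total = 127/0.06553 = 1938 W
T_interface = T_inner − Q·ΣR(inner→interface) = 150 − 1940×0.03795

T ≈ 76.5 °C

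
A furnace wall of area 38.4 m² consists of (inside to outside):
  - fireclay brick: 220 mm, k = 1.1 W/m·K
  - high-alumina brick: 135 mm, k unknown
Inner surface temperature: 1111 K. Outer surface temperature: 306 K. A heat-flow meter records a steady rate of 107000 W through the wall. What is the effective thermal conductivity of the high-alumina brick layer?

Series thermal resistances:
R_fireclay brick = L/(kA) = 0.22/(1.1×38.4) = 0.005208 K/W
Sum of known resistances R_other = 0.005208 K/W
Total R = ΔT/Q = 805/107000 = 0.007523 K/W
R_high-alumina brick = R_total − R_other = 0.002315 K/W
k = L/(R·A) = 0.135/(0.002315×38.4)

k ≈ 1.52 W/(m·K)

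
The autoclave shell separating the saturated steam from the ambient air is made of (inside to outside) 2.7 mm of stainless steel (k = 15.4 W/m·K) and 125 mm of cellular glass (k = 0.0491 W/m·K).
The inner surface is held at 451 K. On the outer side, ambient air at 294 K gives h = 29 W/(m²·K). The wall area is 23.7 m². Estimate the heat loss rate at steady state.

Q ≈ 1440 W

Series thermal resistances:
R_stainless steel = L/(kA) = 0.0027/(15.4×23.7) = 7.398×10^-6 K/W
R_cellular glass = L/(kA) = 0.125/(0.0491×23.7) = 0.1074 K/W
R_outer film = 1/(h_o·A) = 1/(29×23.7) = 0.001455 K/W
R_total = 0.1089 K/W
Q = ΔT / R_total = 157 / 0.1089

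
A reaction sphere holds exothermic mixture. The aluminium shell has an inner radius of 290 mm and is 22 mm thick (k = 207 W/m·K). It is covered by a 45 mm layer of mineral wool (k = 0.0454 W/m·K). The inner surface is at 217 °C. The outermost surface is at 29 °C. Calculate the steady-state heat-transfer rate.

Each spherical layer contributes R = (1/r_i − 1/r_o)/(4πk):
R_aluminium shell = (1/0.29 − 1/0.312)/(4π×207) = 9.347×10^-5 K/W
R_mineral wool = (1/0.312 − 1/0.357)/(4π×0.0454) = 0.7081 K/W
R_total = 0.7082 K/W
Q = ΔT/R_total = 188/0.7082

Q ≈ 265 W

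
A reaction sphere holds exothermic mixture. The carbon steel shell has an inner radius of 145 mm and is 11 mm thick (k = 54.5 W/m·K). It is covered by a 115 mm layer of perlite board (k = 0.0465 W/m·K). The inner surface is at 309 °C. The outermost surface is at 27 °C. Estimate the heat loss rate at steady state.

Each spherical layer contributes R = (1/r_i − 1/r_o)/(4πk):
R_carbon steel shell = (1/0.145 − 1/0.156)/(4π×54.5) = 7.101×10^-4 K/W
R_perlite board = (1/0.156 − 1/0.271)/(4π×0.0465) = 4.655 K/W
R_total = 4.656 K/W
Q = ΔT/R_total = 282/4.656

Q ≈ 60.6 W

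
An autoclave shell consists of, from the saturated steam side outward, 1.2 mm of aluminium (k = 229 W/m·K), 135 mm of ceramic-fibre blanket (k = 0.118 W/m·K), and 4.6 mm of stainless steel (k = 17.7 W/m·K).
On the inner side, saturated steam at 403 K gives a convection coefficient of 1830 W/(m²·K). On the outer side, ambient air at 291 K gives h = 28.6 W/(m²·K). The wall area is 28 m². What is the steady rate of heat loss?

Q ≈ 2660 W

Using the resistance-network approach (series):
R_inner film = 1/(h_i·A) = 1/(1830×28) = 1.952×10^-5 K/W
R_aluminium = L/(kA) = 0.0012/(229×28) = 1.871×10^-7 K/W
R_ceramic-fibre blanket = L/(kA) = 0.135/(0.118×28) = 0.04086 K/W
R_stainless steel = L/(kA) = 0.0046/(17.7×28) = 9.282×10^-6 K/W
R_outer film = 1/(h_o·A) = 1/(28.6×28) = 0.001249 K/W
R_total = 0.04214 K/W
Q = ΔT / R_total = 112 / 0.04214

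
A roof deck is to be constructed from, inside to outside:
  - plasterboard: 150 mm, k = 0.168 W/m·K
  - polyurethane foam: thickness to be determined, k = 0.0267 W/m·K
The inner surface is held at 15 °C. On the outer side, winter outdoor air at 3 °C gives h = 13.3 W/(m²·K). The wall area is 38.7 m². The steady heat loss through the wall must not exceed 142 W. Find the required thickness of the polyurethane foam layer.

L ≈ 61.5 mm

Thermal resistances in series:
R_plasterboard = L/(kA) = 0.15/(0.168×38.7) = 0.02307 K/W
R_outer film = 1/(h_o·A) = 1/(13.3×38.7) = 0.001943 K/W
Sum of the known resistances R_other = 0.02501 K/W
Required total resistance R_tot = ΔT/Q_allow = 12/142 = 0.08451 K/W
R_polyurethane foam = R_tot − R_other = 0.05949 K/W
L = R·k·A = 0.05949×0.0267×38.7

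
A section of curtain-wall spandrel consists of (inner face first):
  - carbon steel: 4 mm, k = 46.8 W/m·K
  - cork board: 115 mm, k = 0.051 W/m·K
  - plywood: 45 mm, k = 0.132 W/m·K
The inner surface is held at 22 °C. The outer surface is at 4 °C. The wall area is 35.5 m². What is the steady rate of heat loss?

Q ≈ 246 W

Thermal resistances in series:
R_carbon steel = L/(kA) = 0.004/(46.8×35.5) = 2.408×10^-6 K/W
R_cork board = L/(kA) = 0.115/(0.051×35.5) = 0.06352 K/W
R_plywood = L/(kA) = 0.045/(0.132×35.5) = 0.009603 K/W
R_total = 0.07312 K/W
Q = ΔT / R_total = 18 / 0.07312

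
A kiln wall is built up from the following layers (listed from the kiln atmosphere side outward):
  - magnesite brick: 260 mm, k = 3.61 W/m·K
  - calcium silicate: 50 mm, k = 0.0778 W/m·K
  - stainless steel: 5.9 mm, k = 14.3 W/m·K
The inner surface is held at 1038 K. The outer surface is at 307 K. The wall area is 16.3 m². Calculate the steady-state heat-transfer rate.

Thermal resistances in series:
R_magnesite brick = L/(kA) = 0.26/(3.61×16.3) = 0.004419 K/W
R_calcium silicate = L/(kA) = 0.05/(0.0778×16.3) = 0.03943 K/W
R_stainless steel = L/(kA) = 0.0059/(14.3×16.3) = 2.531×10^-5 K/W
R_total = 0.04387 K/W
Q = ΔT / R_total = 731 / 0.04387

Q ≈ 16700 W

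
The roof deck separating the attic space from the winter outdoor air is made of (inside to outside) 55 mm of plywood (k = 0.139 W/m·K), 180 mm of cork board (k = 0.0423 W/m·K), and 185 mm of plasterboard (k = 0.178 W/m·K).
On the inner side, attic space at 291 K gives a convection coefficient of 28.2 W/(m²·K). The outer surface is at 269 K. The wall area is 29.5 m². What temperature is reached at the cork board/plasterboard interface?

Series thermal resistances:
R_inner film = 1/(h_i·A) = 1/(28.2×29.5) = 0.001202 K/W
R_plywood = L/(kA) = 0.055/(0.139×29.5) = 0.01341 K/W
R_cork board = L/(kA) = 0.18/(0.0423×29.5) = 0.1442 K/W
R_plasterboard = L/(kA) = 0.185/(0.178×29.5) = 0.03523 K/W
R_total = 0.1941 K/W;  Q = ΔT/R_total = 22/0.1941 = 113.3 W
T_interface = T_inner − Q·ΣR(inner→interface) = 291 − 113×0.1589

T ≈ 273 K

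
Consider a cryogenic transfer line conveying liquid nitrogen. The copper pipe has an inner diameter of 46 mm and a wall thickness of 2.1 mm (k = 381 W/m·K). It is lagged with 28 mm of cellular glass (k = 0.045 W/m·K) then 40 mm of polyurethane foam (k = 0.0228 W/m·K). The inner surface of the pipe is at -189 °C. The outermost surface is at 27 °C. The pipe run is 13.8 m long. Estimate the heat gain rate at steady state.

Q ≈ 454 W

Cylindrical conduction, so R = ln(r₂/r₁)/(2πkL) per layer, in series:
R_copper pipe wall = ln(25.1/23)/(2π×381×13.8) = 2.645×10^-6 K/W
R_cellular glass = ln(53.1/25.1)/(2π×0.045×13.8) = 0.192 K/W
R_polyurethane foam = ln(93.1/53.1)/(2π×0.0228×13.8) = 0.284 K/W
R_total = 0.4761 K/W
Q = ΔT/R_total = 216/0.4761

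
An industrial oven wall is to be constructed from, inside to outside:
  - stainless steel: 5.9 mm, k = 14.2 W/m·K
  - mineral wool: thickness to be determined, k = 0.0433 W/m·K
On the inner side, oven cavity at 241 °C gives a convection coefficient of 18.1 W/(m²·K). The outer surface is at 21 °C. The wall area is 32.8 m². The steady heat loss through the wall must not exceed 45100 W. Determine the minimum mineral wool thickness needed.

L ≈ 4.52 mm

Series thermal resistances:
R_inner film = 1/(h_i·A) = 1/(18.1×32.8) = 0.001684 K/W
R_stainless steel = L/(kA) = 0.0059/(14.2×32.8) = 1.267×10^-5 K/W
Sum of the known resistances R_other = 0.001697 K/W
Required total resistance R_tot = ΔT/Q_allow = 220/45100 = 0.004878 K/W
R_mineral wool = R_tot − R_other = 0.003181 K/W
L = R·k·A = 0.003181×0.0433×32.8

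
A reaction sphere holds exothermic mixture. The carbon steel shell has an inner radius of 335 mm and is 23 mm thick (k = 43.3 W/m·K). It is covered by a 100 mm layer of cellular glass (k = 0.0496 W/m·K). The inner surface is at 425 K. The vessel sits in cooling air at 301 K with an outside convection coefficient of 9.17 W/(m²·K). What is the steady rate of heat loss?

Each spherical layer contributes R = (1/r_i − 1/r_o)/(4πk):
R_carbon steel shell = (1/0.335 − 1/0.358)/(4π×43.3) = 3.525×10^-4 K/W
R_cellular glass = (1/0.358 − 1/0.458)/(4π×0.0496) = 0.9785 K/W
R_outer film = 1/(h·4πr_o²) = 1/(9.17×4π×0.458²) = 0.04137 K/W
R_total = 1.02 K/W
Q = ΔT/R_total = 124/1.02

Q ≈ 122 W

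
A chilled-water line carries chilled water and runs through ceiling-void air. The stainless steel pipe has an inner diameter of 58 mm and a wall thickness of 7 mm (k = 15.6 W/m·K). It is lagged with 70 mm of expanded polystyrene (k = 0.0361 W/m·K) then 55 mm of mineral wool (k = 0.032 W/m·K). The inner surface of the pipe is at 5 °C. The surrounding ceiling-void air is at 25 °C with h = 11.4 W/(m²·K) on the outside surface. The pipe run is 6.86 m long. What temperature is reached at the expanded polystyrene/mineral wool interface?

T ≈ 18.7 °C

Radial resistances (cylindrical: R_cond = ln(r_o/r_i)/(2πkL), R_conv = 1/(h·2πrL)):
R_stainless steel pipe wall = ln(36/29)/(2π×15.6×6.86) = 3.216×10^-4 K/W
R_expanded polystyrene = ln(106/36)/(2π×0.0361×6.86) = 0.694 K/W
R_mineral wool = ln(161/106)/(2π×0.032×6.86) = 0.303 K/W
R_outer film = 1/(h_o·2πr_oL) = 1/(11.4×2π×0.161×6.86) = 0.01264 K/W
R_total = 1.01 K/W
Q = ΔT/R_total = 20/1.01
Q = 19.8 W
T_interface = T_inner + Q·ΣR(inner→interface) = 5 + 19.8×0.6944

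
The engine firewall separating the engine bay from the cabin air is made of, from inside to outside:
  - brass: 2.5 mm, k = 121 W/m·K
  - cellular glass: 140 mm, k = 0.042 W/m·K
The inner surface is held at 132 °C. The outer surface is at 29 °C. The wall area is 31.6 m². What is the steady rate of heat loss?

Model the wall as resistances in series:
R_brass = L/(kA) = 0.0025/(121×31.6) = 6.538×10^-7 K/W
R_cellular glass = L/(kA) = 0.14/(0.042×31.6) = 0.1055 K/W
R_total = 0.1055 K/W
Q = ΔT / R_total = 103 / 0.1055

Q ≈ 976 W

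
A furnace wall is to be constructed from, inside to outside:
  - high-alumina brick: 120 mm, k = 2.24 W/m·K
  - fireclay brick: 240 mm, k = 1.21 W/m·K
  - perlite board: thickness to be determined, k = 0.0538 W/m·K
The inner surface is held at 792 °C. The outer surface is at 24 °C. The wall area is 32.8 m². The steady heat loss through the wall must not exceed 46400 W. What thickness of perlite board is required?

Treating each layer as a thermal resistance in series:
R_high-alumina brick = L/(kA) = 0.12/(2.24×32.8) = 0.001633 K/W
R_fireclay brick = L/(kA) = 0.24/(1.21×32.8) = 0.006047 K/W
Sum of the known resistances R_other = 0.00768 K/W
Required total resistance R_tot = ΔT/Q_allow = 768/46400 = 0.01655 K/W
R_perlite board = R_tot − R_other = 0.008871 K/W
L = R·k·A = 0.008871×0.0538×32.8

L ≈ 15.7 mm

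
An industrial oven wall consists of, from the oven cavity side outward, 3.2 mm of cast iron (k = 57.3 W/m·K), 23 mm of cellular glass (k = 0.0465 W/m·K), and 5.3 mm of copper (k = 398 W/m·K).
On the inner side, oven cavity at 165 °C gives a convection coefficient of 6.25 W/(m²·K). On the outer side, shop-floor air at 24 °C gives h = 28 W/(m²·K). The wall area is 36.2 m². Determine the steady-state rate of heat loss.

Using the resistance-network approach (series):
R_inner film = 1/(h_i·A) = 1/(6.25×36.2) = 0.00442 K/W
R_cast iron = L/(kA) = 0.0032/(57.3×36.2) = 1.543×10^-6 K/W
R_cellular glass = L/(kA) = 0.023/(0.0465×36.2) = 0.01366 K/W
R_copper = L/(kA) = 0.0053/(398×36.2) = 3.679×10^-7 K/W
R_outer film = 1/(h_o·A) = 1/(28×36.2) = 9.866×10^-4 K/W
R_total = 0.01907 K/W
Q = ΔT / R_total = 141 / 0.01907

Q ≈ 7390 W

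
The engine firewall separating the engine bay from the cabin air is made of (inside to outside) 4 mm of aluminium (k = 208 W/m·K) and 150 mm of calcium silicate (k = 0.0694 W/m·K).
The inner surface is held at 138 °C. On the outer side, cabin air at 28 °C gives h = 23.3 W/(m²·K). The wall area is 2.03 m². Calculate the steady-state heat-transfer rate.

Q ≈ 101 W

Treating each layer as a thermal resistance in series:
R_aluminium = L/(kA) = 0.004/(208×2.03) = 9.473×10^-6 K/W
R_calcium silicate = L/(kA) = 0.15/(0.0694×2.03) = 1.065 K/W
R_outer film = 1/(h_o·A) = 1/(23.3×2.03) = 0.02114 K/W
R_total = 1.086 K/W
Q = ΔT / R_total = 110 / 1.086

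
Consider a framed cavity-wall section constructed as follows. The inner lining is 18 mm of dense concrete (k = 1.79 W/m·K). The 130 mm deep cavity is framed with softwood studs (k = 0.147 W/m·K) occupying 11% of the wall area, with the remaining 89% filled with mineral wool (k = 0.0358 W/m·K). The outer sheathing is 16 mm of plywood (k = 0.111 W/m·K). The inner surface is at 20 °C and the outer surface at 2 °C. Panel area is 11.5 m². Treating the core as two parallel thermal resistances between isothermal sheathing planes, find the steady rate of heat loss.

Sheathing layers in series; stud and cavity paths in parallel between them.
R_inner = 0.018/(1.79×11.5) = 8.744×10^-4 K/W
R_stud  = 0.13/(0.147×0.11×11.5) = 0.6991 K/W
R_cav   = 0.13/(0.0358×0.89×11.5) = 0.3548 K/W
1/R_core = 1/R_stud + 1/R_cav → R_core = 0.2354 K/W
R_outer = 0.016/(0.111×11.5) = 0.01253 K/W
R_total = 0.2488 K/W
Q = ΔT/R_total = 18/0.2488

Q ≈ 72.4 W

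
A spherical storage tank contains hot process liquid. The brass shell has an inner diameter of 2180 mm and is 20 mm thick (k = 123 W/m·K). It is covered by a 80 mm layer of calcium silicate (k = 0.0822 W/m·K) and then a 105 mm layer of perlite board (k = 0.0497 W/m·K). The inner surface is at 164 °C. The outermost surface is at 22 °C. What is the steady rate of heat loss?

For a spherical shell R = (1/r₁ − 1/r₂)/(4πk); film R = 1/(h·4πr²). In series:
R_brass shell = (1/1.09 − 1/1.11)/(4π×123) = 1.069×10^-5 K/W
R_calcium silicate = (1/1.11 − 1/1.19)/(4π×0.0822) = 0.05863 K/W
R_perlite board = (1/1.19 − 1/1.295)/(4π×0.0497) = 0.1091 K/W
R_total = 0.1677 K/W
Q = ΔT/R_total = 142/0.1677

Q ≈ 847 W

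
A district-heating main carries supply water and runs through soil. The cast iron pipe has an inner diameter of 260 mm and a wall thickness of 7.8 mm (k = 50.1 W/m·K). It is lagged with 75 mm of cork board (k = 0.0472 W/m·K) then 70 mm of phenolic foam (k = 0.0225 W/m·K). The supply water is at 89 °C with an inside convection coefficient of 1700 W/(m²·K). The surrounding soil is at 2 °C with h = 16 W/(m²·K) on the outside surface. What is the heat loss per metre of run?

q′ ≈ 24.8 W/m

Cylindrical conduction, so R = ln(r₂/r₁)/(2πkL) per layer, in series:
R_inner film = 1/(h_i·2πr₁L) = 1/(1700×2π×0.13×1) = 7.202×10^-4 K/W
R_cast iron pipe wall = ln(137.8/130)/(2π×50.1×1) = 1.851×10^-4 K/W
R_cork board = ln(212.8/137.8)/(2π×0.0472×1) = 1.465 K/W
R_phenolic foam = ln(282.8/212.8)/(2π×0.0225×1) = 2.012 K/W
R_outer film = 1/(h_o·2πr_oL) = 1/(16×2π×0.2828×1) = 0.03517 K/W
R_total = 3.513 K/W
Q = ΔT/R_total = 87/3.513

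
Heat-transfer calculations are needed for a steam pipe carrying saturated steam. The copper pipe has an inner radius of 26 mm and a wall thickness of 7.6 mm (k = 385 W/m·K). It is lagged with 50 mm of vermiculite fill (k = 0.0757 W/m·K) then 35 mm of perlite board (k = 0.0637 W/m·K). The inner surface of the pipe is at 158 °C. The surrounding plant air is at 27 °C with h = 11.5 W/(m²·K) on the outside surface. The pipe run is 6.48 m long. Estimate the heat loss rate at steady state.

Q ≈ 292 W

Radial resistances (cylindrical: R_cond = ln(r_o/r_i)/(2πkL), R_conv = 1/(h·2πrL)):
R_copper pipe wall = ln(33.6/26)/(2π×385×6.48) = 1.636×10^-5 K/W
R_vermiculite fill = ln(83.6/33.6)/(2π×0.0757×6.48) = 0.2957 K/W
R_perlite board = ln(118.6/83.6)/(2π×0.0637×6.48) = 0.1348 K/W
R_outer film = 1/(h_o·2πr_oL) = 1/(11.5×2π×0.1186×6.48) = 0.01801 K/W
R_total = 0.4486 K/W
Q = ΔT/R_total = 131/0.4486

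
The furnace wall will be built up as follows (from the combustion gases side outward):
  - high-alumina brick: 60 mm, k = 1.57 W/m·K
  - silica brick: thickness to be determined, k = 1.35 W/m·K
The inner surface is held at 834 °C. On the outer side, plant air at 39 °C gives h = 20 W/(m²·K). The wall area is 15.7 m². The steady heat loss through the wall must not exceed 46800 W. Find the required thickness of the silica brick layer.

Series thermal resistances:
R_high-alumina brick = L/(kA) = 0.06/(1.57×15.7) = 0.002434 K/W
R_outer film = 1/(h_o·A) = 1/(20×15.7) = 0.003185 K/W
Sum of the known resistances R_other = 0.005619 K/W
Required total resistance R_tot = ΔT/Q_allow = 795/46800 = 0.01699 K/W
R_silica brick = R_tot − R_other = 0.01137 K/W
L = R·k·A = 0.01137×1.35×15.7

L ≈ 241 mm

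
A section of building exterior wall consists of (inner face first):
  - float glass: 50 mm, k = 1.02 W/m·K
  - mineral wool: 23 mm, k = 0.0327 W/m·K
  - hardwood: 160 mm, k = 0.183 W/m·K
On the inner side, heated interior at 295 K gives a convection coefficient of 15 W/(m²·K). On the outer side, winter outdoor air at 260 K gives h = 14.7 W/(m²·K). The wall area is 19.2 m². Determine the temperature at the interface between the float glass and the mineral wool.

Model the wall as resistances in series:
R_inner film = 1/(h_i·A) = 1/(15×19.2) = 0.003472 K/W
R_float glass = L/(kA) = 0.05/(1.02×19.2) = 0.002553 K/W
R_mineral wool = L/(kA) = 0.023/(0.0327×19.2) = 0.03663 K/W
R_hardwood = L/(kA) = 0.16/(0.183×19.2) = 0.04554 K/W
R_outer film = 1/(h_o·A) = 1/(14.7×19.2) = 0.003543 K/W
R_total = 0.09174 K/W;  Q = ΔT/R_total = 35/0.09174 = 381.5 W
T_interface = T_inner − Q·ΣR(inner→interface) = 295 − 382×0.006025

T ≈ 293 K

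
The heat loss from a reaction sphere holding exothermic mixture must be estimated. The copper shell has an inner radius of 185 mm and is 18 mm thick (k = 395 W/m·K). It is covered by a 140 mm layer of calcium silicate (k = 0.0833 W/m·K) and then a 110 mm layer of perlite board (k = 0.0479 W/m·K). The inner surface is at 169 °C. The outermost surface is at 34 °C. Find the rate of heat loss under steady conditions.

For a spherical shell R = (1/r₁ − 1/r₂)/(4πk); film R = 1/(h·4πr²). In series:
R_copper shell = (1/0.185 − 1/0.203)/(4π×395) = 9.656×10^-5 K/W
R_calcium silicate = (1/0.203 − 1/0.343)/(4π×0.0833) = 1.921 K/W
R_perlite board = (1/0.343 − 1/0.453)/(4π×0.0479) = 1.176 K/W
R_total = 3.097 K/W
Q = ΔT/R_total = 135/3.097

Q ≈ 43.6 W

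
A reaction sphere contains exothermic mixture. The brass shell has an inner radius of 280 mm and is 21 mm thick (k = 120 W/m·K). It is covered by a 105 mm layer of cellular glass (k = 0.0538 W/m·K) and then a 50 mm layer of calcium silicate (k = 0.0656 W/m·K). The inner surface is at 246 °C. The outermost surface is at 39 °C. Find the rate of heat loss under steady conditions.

Radial (spherical) resistances in series:
R_brass shell = (1/0.28 − 1/0.301)/(4π×120) = 1.652×10^-4 K/W
R_cellular glass = (1/0.301 − 1/0.406)/(4π×0.0538) = 1.271 K/W
R_calcium silicate = (1/0.406 − 1/0.456)/(4π×0.0656) = 0.3276 K/W
R_total = 1.599 K/W
Q = ΔT/R_total = 207/1.599

Q ≈ 129 W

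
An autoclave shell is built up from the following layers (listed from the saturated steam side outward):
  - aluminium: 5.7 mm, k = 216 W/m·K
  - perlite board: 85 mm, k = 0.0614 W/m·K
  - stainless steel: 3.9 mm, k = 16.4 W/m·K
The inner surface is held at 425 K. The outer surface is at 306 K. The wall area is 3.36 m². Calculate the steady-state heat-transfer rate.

Thermal resistances in series:
R_aluminium = L/(kA) = 0.0057/(216×3.36) = 7.854×10^-6 K/W
R_perlite board = L/(kA) = 0.085/(0.0614×3.36) = 0.412 K/W
R_stainless steel = L/(kA) = 0.0039/(16.4×3.36) = 7.078×10^-5 K/W
R_total = 0.4121 K/W
Q = ΔT / R_total = 119 / 0.4121

Q ≈ 289 W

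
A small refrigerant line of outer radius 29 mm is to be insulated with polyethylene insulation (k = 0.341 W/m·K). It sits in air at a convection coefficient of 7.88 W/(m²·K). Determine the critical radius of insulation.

For a cylinder r_cr = k/h = 0.341/7.88
r_cr = 43.3 mm; since the bare radius (29 mm) is below r_cr, adding a thin layer of insulation will *increase* heat loss.

r_cr ≈ 43.3 mm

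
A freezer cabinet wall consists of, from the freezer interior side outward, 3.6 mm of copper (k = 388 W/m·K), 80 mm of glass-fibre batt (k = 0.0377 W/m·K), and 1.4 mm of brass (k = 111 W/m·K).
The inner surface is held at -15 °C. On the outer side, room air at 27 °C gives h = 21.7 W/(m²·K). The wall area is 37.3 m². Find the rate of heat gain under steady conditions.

Series thermal resistances:
R_copper = L/(kA) = 0.0036/(388×37.3) = 2.487×10^-7 K/W
R_glass-fibre batt = L/(kA) = 0.08/(0.0377×37.3) = 0.05689 K/W
R_brass = L/(kA) = 0.0014/(111×37.3) = 3.381×10^-7 K/W
R_outer film = 1/(h_o·A) = 1/(21.7×37.3) = 0.001235 K/W
R_total = 0.05813 K/W
Q = ΔT / R_total = 42 / 0.05813

Q ≈ 723 W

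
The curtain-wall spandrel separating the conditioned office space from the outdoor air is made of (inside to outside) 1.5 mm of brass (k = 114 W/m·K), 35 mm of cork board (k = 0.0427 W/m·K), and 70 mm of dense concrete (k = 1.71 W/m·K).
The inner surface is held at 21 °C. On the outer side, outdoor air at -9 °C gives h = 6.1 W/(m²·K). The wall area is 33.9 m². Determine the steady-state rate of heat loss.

Q ≈ 993 W

Model the wall as resistances in series:
R_brass = L/(kA) = 0.0015/(114×33.9) = 3.881×10^-7 K/W
R_cork board = L/(kA) = 0.035/(0.0427×33.9) = 0.02418 K/W
R_dense concrete = L/(kA) = 0.07/(1.71×33.9) = 0.001208 K/W
R_outer film = 1/(h_o·A) = 1/(6.1×33.9) = 0.004836 K/W
R_total = 0.03022 K/W
Q = ΔT / R_total = 30 / 0.03022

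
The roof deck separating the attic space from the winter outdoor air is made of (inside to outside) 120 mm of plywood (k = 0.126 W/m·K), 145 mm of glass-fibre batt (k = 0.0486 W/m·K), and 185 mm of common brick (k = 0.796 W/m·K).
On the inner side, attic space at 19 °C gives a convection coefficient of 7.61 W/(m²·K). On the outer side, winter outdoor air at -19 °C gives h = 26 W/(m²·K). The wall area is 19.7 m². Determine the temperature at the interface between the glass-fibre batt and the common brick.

Using the resistance-network approach (series):
R_inner film = 1/(h_i·A) = 1/(7.61×19.7) = 0.00667 K/W
R_plywood = L/(kA) = 0.12/(0.126×19.7) = 0.04834 K/W
R_glass-fibre batt = L/(kA) = 0.145/(0.0486×19.7) = 0.1514 K/W
R_common brick = L/(kA) = 0.185/(0.796×19.7) = 0.0118 K/W
R_outer film = 1/(h_o·A) = 1/(26×19.7) = 0.001952 K/W
R_total = 0.2202 K/W;  Q = ΔT/R_total = 38/0.2202 = 172.6 W
T_interface = T_inner − Q·ΣR(inner→interface) = 19 − 173×0.2065

T ≈ -16.6 °C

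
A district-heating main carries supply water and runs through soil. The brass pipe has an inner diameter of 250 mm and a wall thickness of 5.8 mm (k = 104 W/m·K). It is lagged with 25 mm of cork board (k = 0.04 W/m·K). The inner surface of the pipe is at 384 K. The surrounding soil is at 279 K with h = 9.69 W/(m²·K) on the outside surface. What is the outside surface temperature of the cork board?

Per-layer cylindrical resistances, series-summed:
R_brass pipe wall = ln(130.8/125)/(2π×104×1) = 6.941×10^-5 K/W
R_cork board = ln(155.8/130.8)/(2π×0.04×1) = 0.6959 K/W
R_outer film = 1/(h_o·2πr_oL) = 1/(9.69×2π×0.1558×1) = 0.1054 K/W
R_total = 0.8014 K/W
Q = ΔT/R_total = 105/0.8014
Q = 131 W/m
T_interface = T_inner − Q·ΣR(inner→interface) = 384 − 131×0.696

T ≈ 293 K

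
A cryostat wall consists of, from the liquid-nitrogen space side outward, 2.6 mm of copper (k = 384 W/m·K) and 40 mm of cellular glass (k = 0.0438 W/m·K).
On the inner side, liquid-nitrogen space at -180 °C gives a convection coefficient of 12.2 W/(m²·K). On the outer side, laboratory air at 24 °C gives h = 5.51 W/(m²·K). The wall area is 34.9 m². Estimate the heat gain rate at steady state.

Q ≈ 6050 W

Thermal resistances in series:
R_inner film = 1/(h_i·A) = 1/(12.2×34.9) = 0.002349 K/W
R_copper = L/(kA) = 0.0026/(384×34.9) = 1.94×10^-7 K/W
R_cellular glass = L/(kA) = 0.04/(0.0438×34.9) = 0.02617 K/W
R_outer film = 1/(h_o·A) = 1/(5.51×34.9) = 0.0052 K/W
R_total = 0.03372 K/W
Q = ΔT / R_total = 204 / 0.03372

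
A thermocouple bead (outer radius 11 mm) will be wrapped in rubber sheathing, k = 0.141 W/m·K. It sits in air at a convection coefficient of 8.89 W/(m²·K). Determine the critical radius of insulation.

For a sphere r_cr = 2k/h = 2×0.141/8.89
r_cr = 31.7 mm; since the bare radius (11 mm) is below r_cr, adding a thin layer of insulation will *increase* heat loss.

r_cr ≈ 31.7 mm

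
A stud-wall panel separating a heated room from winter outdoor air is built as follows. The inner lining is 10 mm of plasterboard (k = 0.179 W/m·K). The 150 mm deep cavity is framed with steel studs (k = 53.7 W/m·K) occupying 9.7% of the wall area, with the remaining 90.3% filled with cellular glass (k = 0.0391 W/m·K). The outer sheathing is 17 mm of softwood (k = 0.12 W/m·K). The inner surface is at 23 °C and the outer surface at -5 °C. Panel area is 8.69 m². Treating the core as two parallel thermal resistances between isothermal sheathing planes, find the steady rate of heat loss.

Sheathing layers in series; stud and cavity paths in parallel between them.
R_inner = 0.01/(0.179×8.69) = 0.006429 K/W
R_stud  = 0.15/(53.7×0.097×8.69) = 0.003314 K/W
R_cav   = 0.15/(0.0391×0.903×8.69) = 0.4889 K/W
1/R_core = 1/R_stud + 1/R_cav → R_core = 0.003291 K/W
R_outer = 0.017/(0.12×8.69) = 0.0163 K/W
R_total = 0.02602 K/W
Q = ΔT/R_total = 28/0.02602

Q ≈ 1080 W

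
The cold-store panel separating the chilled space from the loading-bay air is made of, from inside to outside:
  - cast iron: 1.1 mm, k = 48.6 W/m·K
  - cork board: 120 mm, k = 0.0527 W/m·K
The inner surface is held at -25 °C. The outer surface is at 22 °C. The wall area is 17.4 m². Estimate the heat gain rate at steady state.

Using the resistance-network approach (series):
R_cast iron = L/(kA) = 0.0011/(48.6×17.4) = 1.301×10^-6 K/W
R_cork board = L/(kA) = 0.12/(0.0527×17.4) = 0.1309 K/W
R_total = 0.1309 K/W
Q = ΔT / R_total = 47 / 0.1309

Q ≈ 359 W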